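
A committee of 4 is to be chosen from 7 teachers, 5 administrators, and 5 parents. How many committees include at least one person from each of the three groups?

Total 4-person selections from all 17: C(17,4) = 2380.
Subtract selections that omit an entire group: no teachers → C(10,4) = 210; no administrators → C(12,4) = 495; no parents → C(12,4) = 495.
Add back selections omitting two groups (i.e. drawn from a single group): C(7,4) + C(5,4) + C(5,4) = 45.
By inclusion–exclusion: 2380 − 1200 + 45 = 1225.

1225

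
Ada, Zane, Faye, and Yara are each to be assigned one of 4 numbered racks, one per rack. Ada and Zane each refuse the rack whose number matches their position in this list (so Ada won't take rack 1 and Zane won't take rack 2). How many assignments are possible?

Let Aᵢ (for i ∈ {1, 2}) be the placements that put person i in their forbidden rack. Any j of these fix j positions, leaving (4−j)! ways to fill the rest, and there are C(2,j) ways to pick which j.
By inclusion–exclusion, the number of valid placements is Σ_{j=0}^{2} (−1)^j C(2,j)·(4−j)!.
Computing: 24 − 12 + 2 = 14.

14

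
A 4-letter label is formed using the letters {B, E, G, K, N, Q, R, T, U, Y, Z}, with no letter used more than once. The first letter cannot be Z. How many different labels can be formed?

7200

The first letter has 11−1 = 10 choices (anything except Z).
The remaining 3 letters are filled from the other 10 symbols without repetition: 10 × 9 × 8 = 720.
Total: 10 × 720 = 7200.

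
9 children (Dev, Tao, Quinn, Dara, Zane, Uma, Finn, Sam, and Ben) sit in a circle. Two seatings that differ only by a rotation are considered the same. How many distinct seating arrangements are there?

40320

Seat Dev anywhere (absorbing the rotational symmetry), then permute the other 8: (8)! = 40320.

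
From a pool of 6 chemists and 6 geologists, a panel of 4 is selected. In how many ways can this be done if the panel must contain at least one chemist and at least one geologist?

With no constraint there are C(12,4) = 495 possible selections.
Subtract selections that omit an entire group: no chemists → C(6,4) = 15; no geologists → C(6,4) = 15.
Both groups omitted at once is impossible, so 495 − 30 = 465.

465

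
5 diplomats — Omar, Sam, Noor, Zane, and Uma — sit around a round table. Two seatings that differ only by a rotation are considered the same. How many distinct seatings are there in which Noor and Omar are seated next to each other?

12

Treat {Noor, Omar} as one unit (2 internal orders) and seat the resulting 4 units around the table: (3)! circular arrangements.
So 2 × (3)! = 2 × 6 = 12.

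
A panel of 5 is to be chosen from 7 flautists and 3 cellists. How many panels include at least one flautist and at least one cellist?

231

With no constraint there are C(10,5) = 252 possible selections.
Subtract selections that omit an entire group: no flautists → C(3,5) = 0; no cellists → C(7,5) = 21.
Both groups omitted at once is impossible, so 252 − 21 = 231.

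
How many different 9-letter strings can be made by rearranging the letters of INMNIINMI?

1260

The 9 letters of INMNIINMI have repeats: I appearing 4 times, M appearing twice, and N appearing 3 times.
So there are 9! / (4!·3!·2!) = 1260 distinguishable arrangements.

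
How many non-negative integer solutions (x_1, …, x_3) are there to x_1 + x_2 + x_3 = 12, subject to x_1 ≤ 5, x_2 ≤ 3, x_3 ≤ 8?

14

By stars and bars, unrestricted non-negative solutions to x_1+…+x_3 = 12 number C(12+2,2) = 91.
Subtract solutions that violate a single cap (substitute x_i' = x_i − (cap_i+1)): x_1 ≥ 6 gives C(8,2) = 28; x_2 ≥ 4 gives C(10,2) = 45; x_3 ≥ 9 gives C(5,2) = 10. Together 83.
Add back pairs where two caps are both exceeded: 6 + 0 + 0 = 6.
By inclusion–exclusion the count is 91 − 83 + 6 = 14.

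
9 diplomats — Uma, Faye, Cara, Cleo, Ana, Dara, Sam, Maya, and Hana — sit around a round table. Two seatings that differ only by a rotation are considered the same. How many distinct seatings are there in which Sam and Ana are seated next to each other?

Treat {Sam, Ana} as one unit (2 internal orders) and seat the resulting 8 units around the table: (7)! circular arrangements.
So 2 × (7)! = 2 × 5040 = 10080.

10080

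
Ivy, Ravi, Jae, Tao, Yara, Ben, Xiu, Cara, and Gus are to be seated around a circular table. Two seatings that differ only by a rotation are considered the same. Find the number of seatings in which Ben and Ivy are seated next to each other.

Treat {Ben, Ivy} as one unit (2 internal orders) and seat the resulting 8 units around the table: (7)! circular arrangements.
So 2 × (7)! = 2 × 5040 = 10080.

10080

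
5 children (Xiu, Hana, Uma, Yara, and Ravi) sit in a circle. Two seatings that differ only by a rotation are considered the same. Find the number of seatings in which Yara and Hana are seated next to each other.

Treat {Yara, Hana} as one unit (2 internal orders) and seat the resulting 4 units around the table: (3)! circular arrangements.
So 2 × (3)! = 2 × 6 = 12.

12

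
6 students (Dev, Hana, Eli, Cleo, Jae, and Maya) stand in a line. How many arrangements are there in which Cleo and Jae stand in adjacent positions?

Glue Cleo and Jae into one block (2 internal orders), leaving 5 units to arrange in a row.
That gives 2 × 5! = 2 × 120 = 240.

240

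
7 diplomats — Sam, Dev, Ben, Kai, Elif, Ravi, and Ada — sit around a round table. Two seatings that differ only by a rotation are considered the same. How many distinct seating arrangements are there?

720

Seat Sam anywhere (absorbing the rotational symmetry), then permute the other 6: (6)! = 720.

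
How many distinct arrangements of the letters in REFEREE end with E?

60

Fix E in the last position and arrange the remaining 6 letters.
Those 6 letters have E appearing 3 times and R appearing twice, giving (6)!/(3!·2!) = 60.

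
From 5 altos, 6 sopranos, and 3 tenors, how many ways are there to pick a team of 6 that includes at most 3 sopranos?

Split by how many sopranos are chosen (0 through 3).
Sum: C(6,0)·C(8,6) + C(6,1)·C(8,5) + C(6,2)·C(8,4) + C(6,3)·C(8,3) = 28 + 336 + 1050 + 1120 = 2534.

2534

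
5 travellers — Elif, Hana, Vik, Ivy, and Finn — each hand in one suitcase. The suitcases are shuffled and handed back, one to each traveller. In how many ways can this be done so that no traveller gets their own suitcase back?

44

This is the derangement count D_5: permutations of 5 items with no fixed point.
By inclusion–exclusion this is Σ_{j=0}^{5} (−1)^j C(5,j)·(5−j)!.
Computing: 120 − 120 + 60 − 20 + 5 − 1 = 44.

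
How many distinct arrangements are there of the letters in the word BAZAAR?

BAZAAR has 6 letters with A appearing 3 times.
Dividing 6! = 720 by 3! = 6 for the repeated letters gives 120.

120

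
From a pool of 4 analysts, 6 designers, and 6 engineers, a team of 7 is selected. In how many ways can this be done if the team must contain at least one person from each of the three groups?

10408

Unrestricted: C(16,7) = 11440 ways to pick any 7 of the 16.
Subtract selections that omit an entire group: no analysts → C(12,7) = 792; no designers → C(10,7) = 120; no engineers → C(10,7) = 120.
Add back selections omitting two groups (i.e. drawn from a single group): C(4,7) + C(6,7) + C(6,7) = 0.
By inclusion–exclusion: 11440 − 1032 + 0 = 10408.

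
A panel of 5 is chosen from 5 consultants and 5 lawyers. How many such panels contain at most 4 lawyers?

251

Split by how many lawyers are chosen (0 through 4).
Sum: C(5,0)·C(5,5) + C(5,1)·C(5,4) + C(5,2)·C(5,3) + C(5,3)·C(5,2) + C(5,4)·C(5,1) = 1 + 25 + 100 + 100 + 25 = 251.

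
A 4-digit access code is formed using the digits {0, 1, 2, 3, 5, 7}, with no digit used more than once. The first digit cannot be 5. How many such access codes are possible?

300

The first digit has 6−1 = 5 choices (anything except 5).
The remaining 3 digits are filled from the other 5 symbols without repetition: 5 × 4 × 3 = 60.
Total: 5 × 60 = 300.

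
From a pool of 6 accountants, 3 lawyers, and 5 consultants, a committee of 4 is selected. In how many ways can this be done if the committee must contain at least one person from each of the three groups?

Total 4-person selections from all 14: C(14,4) = 1001.
Subtract selections that omit an entire group: no accountants → C(8,4) = 70; no lawyers → C(11,4) = 330; no consultants → C(9,4) = 126.
Add back selections omitting two groups (i.e. drawn from a single group): C(6,4) + C(3,4) + C(5,4) = 20.
By inclusion–exclusion: 1001 − 526 + 20 = 495.

495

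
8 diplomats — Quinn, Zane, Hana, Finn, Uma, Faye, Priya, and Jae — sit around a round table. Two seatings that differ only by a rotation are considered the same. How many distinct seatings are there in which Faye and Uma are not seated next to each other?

All circular seatings of 8 people number (7)! = 5040.
Those with Faye next to Uma: fuse the pair into one unit and seat 7 units around a circle — 2·(6)! = 1440.
Subtracting, 5040 − 1440 = 3600.

3600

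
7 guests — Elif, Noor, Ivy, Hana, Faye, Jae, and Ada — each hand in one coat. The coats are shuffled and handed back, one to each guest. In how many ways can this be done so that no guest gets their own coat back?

1854

Count assignments avoiding every fixed point. For any j of the 7 guests fixed to their own coat, the other 7−j can be arranged in (7−j)! ways.
By inclusion–exclusion this is Σ_{j=0}^{7} (−1)^j C(7,j)·(7−j)!.
Computing: 5040 − 5040 + 2520 − 840 + 210 − 42 + 7 − 1 = 1854.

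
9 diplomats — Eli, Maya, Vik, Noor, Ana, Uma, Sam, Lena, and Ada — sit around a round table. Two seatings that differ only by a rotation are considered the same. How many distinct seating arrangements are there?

Fix one person's seat to break rotational symmetry; the remaining 8 people can be arranged in (8)! = 40320 ways.

40320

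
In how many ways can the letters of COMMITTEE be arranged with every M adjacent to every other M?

Treat the 2 copies of M as a single block. The multiset to arrange is then {MM, C, E, E, I, O, T, T}, 8 items in all.
That gives (8)!/(2!·2!) = 10080 arrangements.

10080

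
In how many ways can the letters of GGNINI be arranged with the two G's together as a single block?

30

Treat the 2 copies of G as a single block. The multiset to arrange is then {GG, I, I, N, N}, 5 items in all.
That gives (5)!/(2!·2!) = 30 arrangements.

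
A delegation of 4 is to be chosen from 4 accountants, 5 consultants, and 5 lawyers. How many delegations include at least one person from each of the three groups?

550

With no constraint there are C(14,4) = 1001 possible selections.
Selections missing a whole group: no accountants → C(10,4) = 210; no consultants → C(9,4) = 126; no lawyers → C(9,4) = 126.
Add back selections omitting two groups (i.e. drawn from a single group): C(4,4) + C(5,4) + C(5,4) = 11.
By inclusion–exclusion: 1001 − 462 + 11 = 550.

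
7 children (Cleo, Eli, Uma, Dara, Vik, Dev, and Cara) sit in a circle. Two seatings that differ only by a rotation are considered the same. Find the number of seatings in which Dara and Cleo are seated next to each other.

Treat {Dara, Cleo} as one unit (2 internal orders) and seat the resulting 6 units around the table: (5)! circular arrangements.
So 2 × (5)! = 2 × 120 = 240.

240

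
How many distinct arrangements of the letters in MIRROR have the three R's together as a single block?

24

Treat the 3 copies of R as a single block. The multiset to arrange is then {RRR, I, M, O}, 4 items in all.
All 4 items are distinct, so there are (4)! = 24 arrangements.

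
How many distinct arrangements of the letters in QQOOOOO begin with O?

15

Fix O in the first position and arrange the remaining 6 letters.
Those 6 letters have O appearing 4 times and Q appearing twice, giving (6)!/(4!·2!) = 15.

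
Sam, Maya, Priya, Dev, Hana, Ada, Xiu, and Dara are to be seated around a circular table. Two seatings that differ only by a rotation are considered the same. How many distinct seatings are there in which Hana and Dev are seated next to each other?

Glue Hana and Dev into a block (2 internal orders). Seating 7 units around a circle gives (6)! arrangements.
So 2 × (6)! = 2 × 720 = 1440.

1440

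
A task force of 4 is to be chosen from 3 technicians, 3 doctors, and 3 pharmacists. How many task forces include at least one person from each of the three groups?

With no constraint there are C(9,4) = 126 possible selections.
Selections missing a whole group: no technicians → C(6,4) = 15; no doctors → C(6,4) = 15; no pharmacists → C(6,4) = 15.
Add back selections omitting two groups (i.e. drawn from a single group): C(3,4) + C(3,4) + C(3,4) = 0.
By inclusion–exclusion: 126 − 45 + 0 = 81.

81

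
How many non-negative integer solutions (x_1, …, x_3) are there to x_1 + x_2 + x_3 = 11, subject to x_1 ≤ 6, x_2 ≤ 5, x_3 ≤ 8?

Ignoring the caps, the number of non-negative solutions to x_1+…+x_3 = 11 is C(13,2) = 78.
Subtract solutions that violate a single cap (substitute x_i' = x_i − (cap_i+1)): x_1 ≥ 7 gives C(6,2) = 15; x_2 ≥ 6 gives C(7,2) = 21; x_3 ≥ 9 gives C(4,2) = 6. Together 42.
No two caps can be exceeded simultaneously, so the pair terms are all 0.
By inclusion–exclusion the count is 78 − 42 + 0 = 36.

36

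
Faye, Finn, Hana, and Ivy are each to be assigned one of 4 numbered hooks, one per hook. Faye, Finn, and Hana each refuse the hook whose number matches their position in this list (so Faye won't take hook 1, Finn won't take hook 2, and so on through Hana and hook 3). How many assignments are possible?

11

Let Aᵢ (for i ∈ {1, 2, 3}) be the placements that put person i in their forbidden hook. Any j of these fix j positions, leaving (4−j)! ways to fill the rest, and there are C(3,j) ways to pick which j.
By inclusion–exclusion, the number of valid placements is Σ_{j=0}^{3} (−1)^j C(3,j)·(4−j)!.
Computing: 24 − 18 + 6 − 1 = 11.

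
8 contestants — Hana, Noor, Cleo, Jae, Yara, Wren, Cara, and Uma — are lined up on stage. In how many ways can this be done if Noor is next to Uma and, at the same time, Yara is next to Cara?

Treat {Noor,Uma} as one block (2 orders) and {Yara,Cara} as another (2 orders).
That leaves 6 units to arrange: 2 × 2 × 6! = 4 × 720 = 2880.

2880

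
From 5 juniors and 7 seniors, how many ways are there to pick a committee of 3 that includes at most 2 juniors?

210

Split by how many juniors are chosen (0 through 2).
Sum: C(5,0)·C(7,3) + C(5,1)·C(7,2) + C(5,2)·C(7,1) = 35 + 105 + 70 = 210.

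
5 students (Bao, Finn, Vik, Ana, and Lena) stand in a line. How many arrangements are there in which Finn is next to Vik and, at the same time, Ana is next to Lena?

Treat {Finn,Vik} as one block (2 orders) and {Ana,Lena} as another (2 orders).
That leaves 3 units to arrange: 2 × 2 × 3! = 4 × 6 = 24.

24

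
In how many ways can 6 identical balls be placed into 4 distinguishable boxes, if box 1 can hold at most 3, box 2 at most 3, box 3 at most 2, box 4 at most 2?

25

Ignoring the caps, the number of non-negative solutions to x_1+…+x_4 = 6 is C(9,3) = 84.
Subtract solutions that violate a single cap (substitute x_i' = x_i − (cap_i+1)): x_1 ≥ 4 gives C(5,3) = 10; x_2 ≥ 4 gives C(5,3) = 10; x_3 ≥ 3 gives C(6,3) = 20; x_4 ≥ 3 gives C(6,3) = 20. Together 60.
Add back pairs where two caps are both exceeded: 0 + 0 + 0 + 0 + 0 + 1 = 1.
By inclusion–exclusion the count is 84 − 60 + 1 = 25.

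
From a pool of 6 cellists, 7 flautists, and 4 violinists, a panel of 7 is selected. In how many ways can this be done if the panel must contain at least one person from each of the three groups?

17283

Total 7-person selections from all 17: C(17,7) = 19448.
Subtract selections that omit an entire group: no cellists → C(11,7) = 330; no flautists → C(10,7) = 120; no violinists → C(13,7) = 1716.
Add back selections omitting two groups (i.e. drawn from a single group): C(6,7) + C(7,7) + C(4,7) = 1.
By inclusion–exclusion: 19448 − 2166 + 1 = 17283.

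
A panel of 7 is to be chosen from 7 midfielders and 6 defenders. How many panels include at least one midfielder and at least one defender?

1715

Total 7-person selections from all 13: C(13,7) = 1716.
Selections missing a whole group: no midfielders → C(6,7) = 0; no defenders → C(7,7) = 1.
Both groups omitted at once is impossible, so 1716 − 1 = 1715.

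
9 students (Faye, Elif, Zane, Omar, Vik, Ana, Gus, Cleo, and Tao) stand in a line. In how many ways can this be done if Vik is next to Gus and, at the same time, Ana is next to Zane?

20160

Treat {Vik,Gus} as one block (2 orders) and {Ana,Zane} as another (2 orders).
That leaves 7 units to arrange: 2 × 2 × 7! = 4 × 5040 = 20160.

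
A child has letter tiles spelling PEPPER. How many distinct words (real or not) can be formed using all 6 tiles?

The 6 letters of PEPPER have repeats: E appearing twice and P appearing 3 times.
Dividing 6! = 720 by 3!·2! = 12 for the repeated letters gives 60.

60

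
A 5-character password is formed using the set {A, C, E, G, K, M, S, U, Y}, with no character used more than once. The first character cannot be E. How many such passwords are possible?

The first character has 9−1 = 8 choices (anything except E).
The remaining 4 characters are filled from the other 8 symbols without repetition: 8 × 7 × 6 × 5 = 1680.
Total: 8 × 1680 = 13440.

13440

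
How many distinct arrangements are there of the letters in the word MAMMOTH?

The 7 letters of MAMMOTH have repeats: M appearing 3 times.
Dividing 7! = 5040 by 3! = 6 for the repeated letters gives 840.

840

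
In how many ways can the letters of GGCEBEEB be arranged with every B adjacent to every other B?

420

Treat the 2 copies of B as a single block. The multiset to arrange is then {BB, C, E, E, E, G, G}, 7 items in all.
That gives (7)!/(3!·2!) = 420 arrangements.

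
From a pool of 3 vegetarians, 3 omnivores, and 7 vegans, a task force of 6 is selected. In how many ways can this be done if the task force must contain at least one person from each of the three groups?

Total 6-person selections from all 13: C(13,6) = 1716.
Selections missing a whole group: no vegetarians → C(10,6) = 210; no omnivores → C(10,6) = 210; no vegans → C(6,6) = 1.
Add back selections omitting two groups (i.e. drawn from a single group): C(3,6) + C(3,6) + C(7,6) = 7.
By inclusion–exclusion: 1716 − 421 + 7 = 1302.

1302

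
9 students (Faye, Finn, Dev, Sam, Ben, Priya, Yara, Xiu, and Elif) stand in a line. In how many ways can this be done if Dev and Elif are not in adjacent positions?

There are 9! = 362880 arrangements in all. If Dev and Elif are adjacent, merging them into one block gives 2·(8)! = 80640 arrangements.
So 362880 − 80640 = 282240 arrangements keep them apart.

282240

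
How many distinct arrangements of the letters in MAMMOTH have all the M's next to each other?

Treat the 3 copies of M as a single block. The multiset to arrange is then {MMM, A, H, O, T}, 5 items in all.
All 5 items are distinct, so there are (5)! = 120 arrangements.

120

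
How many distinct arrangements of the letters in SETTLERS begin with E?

1260

Fix E in the first position and arrange the remaining 7 letters.
Those 7 letters have S appearing twice and T appearing twice, giving (7)!/(2!·2!) = 1260.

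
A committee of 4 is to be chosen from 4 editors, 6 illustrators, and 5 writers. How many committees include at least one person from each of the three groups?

720

Unrestricted: C(15,4) = 1365 ways to pick any 4 of the 15.
Subtract selections that omit an entire group: no editors → C(11,4) = 330; no illustrators → C(9,4) = 126; no writers → C(10,4) = 210.
Add back selections omitting two groups (i.e. drawn from a single group): C(4,4) + C(6,4) + C(5,4) = 21.
By inclusion–exclusion: 1365 − 666 + 21 = 720.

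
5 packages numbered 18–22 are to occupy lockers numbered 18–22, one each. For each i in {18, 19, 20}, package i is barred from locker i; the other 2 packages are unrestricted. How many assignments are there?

64

Let Aᵢ (for i ∈ {18, 19, 20}) be the placements that put package i in its forbidden locker. Any j of these fix j positions, leaving (5−j)! ways to fill the rest, and there are C(3,j) ways to pick which j.
By inclusion–exclusion, the number of valid placements is Σ_{j=0}^{3} (−1)^j C(3,j)·(5−j)!.
Computing: 120 − 72 + 18 − 2 = 64.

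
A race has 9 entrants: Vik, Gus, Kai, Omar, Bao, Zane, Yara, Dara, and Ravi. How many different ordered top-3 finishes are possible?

There are 9 choices for 1st place, 8 for 2nd, and 7 for 3rd.
That gives 9 × 8 × 7 = 504.

504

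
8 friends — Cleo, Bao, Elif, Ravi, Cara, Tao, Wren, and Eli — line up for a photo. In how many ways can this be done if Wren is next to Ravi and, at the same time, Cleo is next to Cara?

2880

Treat {Wren,Ravi} as one block (2 orders) and {Cleo,Cara} as another (2 orders).
That leaves 6 units to arrange: 2 × 2 × 6! = 4 × 720 = 2880.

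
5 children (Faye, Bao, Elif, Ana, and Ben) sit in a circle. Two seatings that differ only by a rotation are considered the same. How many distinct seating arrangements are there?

24

Seat Faye anywhere (absorbing the rotational symmetry), then permute the other 4: (4)! = 24.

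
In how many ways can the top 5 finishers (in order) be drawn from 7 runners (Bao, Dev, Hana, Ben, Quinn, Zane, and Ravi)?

There are 7 choices for 1st place, 6 for 2nd, and so on down to 3 for position 5.
That gives 7 × 6 × 5 × 4 × 3 = 2520.

2520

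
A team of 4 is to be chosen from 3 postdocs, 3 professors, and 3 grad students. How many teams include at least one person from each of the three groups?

Total 4-person selections from all 9: C(9,4) = 126.
Selections missing a whole group: no postdocs → C(6,4) = 15; no professors → C(6,4) = 15; no grad students → C(6,4) = 15.
Add back selections omitting two groups (i.e. drawn from a single group): C(3,4) + C(3,4) + C(3,4) = 0.
By inclusion–exclusion: 126 − 45 + 0 = 81.

81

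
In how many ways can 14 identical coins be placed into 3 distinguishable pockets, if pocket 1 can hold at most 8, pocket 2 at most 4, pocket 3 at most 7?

20

By stars and bars, unrestricted non-negative solutions to x_1+…+x_3 = 14 number C(14+2,2) = 120.
Subtract solutions that violate a single cap (substitute x_i' = x_i − (cap_i+1)): x_1 ≥ 9 gives C(7,2) = 21; x_2 ≥ 5 gives C(11,2) = 55; x_3 ≥ 8 gives C(8,2) = 28. Together 104.
Add back pairs where two caps are both exceeded: 1 + 0 + 3 = 4.
By inclusion–exclusion the count is 120 − 104 + 4 = 20.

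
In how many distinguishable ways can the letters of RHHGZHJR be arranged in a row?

RHHGZHJR has 8 letters with H appearing 3 times and R appearing twice.
So there are 8! / (3!·2!) = 3360 distinguishable arrangements.

3360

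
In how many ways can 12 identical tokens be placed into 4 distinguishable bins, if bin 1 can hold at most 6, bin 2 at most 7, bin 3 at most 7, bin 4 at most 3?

Without the upper bounds there are C(15,3) = 455 ways to split 12 among 4 bins.
Subtract solutions that violate a single cap (substitute x_i' = x_i − (cap_i+1)): x_1 ≥ 7 gives C(8,3) = 56; x_2 ≥ 8 gives C(7,3) = 35; x_3 ≥ 8 gives C(7,3) = 35; x_4 ≥ 4 gives C(11,3) = 165. Together 291.
Add back pairs where two caps are both exceeded: 0 + 0 + 4 + 0 + 1 + 1 = 6.
By inclusion–exclusion the count is 455 − 291 + 6 = 170.

170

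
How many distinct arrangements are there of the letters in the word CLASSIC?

Letter multiplicities in CLASSIC: A×1, C×2, I×1, L×1, S×2.
Dividing 7! = 5040 by 2!·2! = 4 for the repeated letters gives 1260.

1260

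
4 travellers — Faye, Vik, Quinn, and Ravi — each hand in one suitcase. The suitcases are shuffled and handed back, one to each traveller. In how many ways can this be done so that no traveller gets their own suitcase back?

Count assignments avoiding every fixed point. For any j of the 4 travellers fixed to their own suitcase, the other 4−j can be arranged in (4−j)! ways.
By inclusion–exclusion this is Σ_{j=0}^{4} (−1)^j C(4,j)·(4−j)!.
Computing: 24 − 24 + 12 − 4 + 1 = 9.

9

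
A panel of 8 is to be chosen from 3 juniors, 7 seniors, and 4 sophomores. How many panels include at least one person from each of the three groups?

2793

Total 8-person selections from all 14: C(14,8) = 3003.
Subtract selections that omit an entire group: no juniors → C(11,8) = 165; no seniors → C(7,8) = 0; no sophomores → C(10,8) = 45.
Add back selections omitting two groups (i.e. drawn from a single group): C(3,8) + C(7,8) + C(4,8) = 0.
By inclusion–exclusion: 3003 − 210 + 0 = 2793.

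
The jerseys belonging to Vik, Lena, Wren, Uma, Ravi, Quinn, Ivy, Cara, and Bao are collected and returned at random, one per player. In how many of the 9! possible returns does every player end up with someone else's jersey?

This is the derangement count D_9: permutations of 9 items with no fixed point.
By inclusion–exclusion this is Σ_{j=0}^{9} (−1)^j C(9,j)·(9−j)!.
Computing: 362880 − 362880 + 181440 − 60480 + 15120 − 3024 + 504 − 72 + 9 − 1 = 133496.

133496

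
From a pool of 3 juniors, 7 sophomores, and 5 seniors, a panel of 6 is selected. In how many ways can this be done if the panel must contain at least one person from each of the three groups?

3850

Unrestricted: C(15,6) = 5005 ways to pick any 6 of the 15.
Subtract selections that omit an entire group: no juniors → C(12,6) = 924; no sophomores → C(8,6) = 28; no seniors → C(10,6) = 210.
Add back selections omitting two groups (i.e. drawn from a single group): C(3,6) + C(7,6) + C(5,6) = 7.
By inclusion–exclusion: 5005 − 1162 + 7 = 3850.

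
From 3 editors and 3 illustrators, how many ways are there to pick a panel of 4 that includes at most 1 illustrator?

3

Split by how many illustrators are chosen (0 through 1).
Sum: C(3,0)·C(3,4) + C(3,1)·C(3,3) = 0 + 3 = 3.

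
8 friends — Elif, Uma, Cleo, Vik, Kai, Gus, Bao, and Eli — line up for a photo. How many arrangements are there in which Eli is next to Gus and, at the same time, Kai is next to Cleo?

2880

Treat {Eli,Gus} as one block (2 orders) and {Kai,Cleo} as another (2 orders).
That leaves 6 units to arrange: 2 × 2 × 6! = 4 × 720 = 2880.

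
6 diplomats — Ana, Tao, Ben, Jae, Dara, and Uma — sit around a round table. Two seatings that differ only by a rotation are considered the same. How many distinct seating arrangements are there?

120

Around a circle, 6 distinct people have 6!/6 = (5)! = 120 rotationally distinct seatings.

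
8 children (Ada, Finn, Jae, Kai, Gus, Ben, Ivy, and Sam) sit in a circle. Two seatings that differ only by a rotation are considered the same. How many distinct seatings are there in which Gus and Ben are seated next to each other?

1440

Treat {Gus, Ben} as one unit (2 internal orders) and seat the resulting 7 units around the table: (6)! circular arrangements.
So 2 × (6)! = 2 × 720 = 1440.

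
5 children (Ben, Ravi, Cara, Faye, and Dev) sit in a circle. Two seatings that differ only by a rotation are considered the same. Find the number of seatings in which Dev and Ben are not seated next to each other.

All circular seatings of 5 people number (4)! = 24.
Those with Dev next to Ben: fuse the pair into one unit and seat 4 units around a circle — 2·(3)! = 12.
Subtracting, 24 − 12 = 12.

12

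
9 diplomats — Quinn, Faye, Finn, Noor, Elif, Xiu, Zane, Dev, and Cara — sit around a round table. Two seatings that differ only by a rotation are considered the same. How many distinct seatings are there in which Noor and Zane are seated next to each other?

10080

Treat {Noor, Zane} as one unit (2 internal orders) and seat the resulting 8 units around the table: (7)! circular arrangements.
So 2 × (7)! = 2 × 5040 = 10080.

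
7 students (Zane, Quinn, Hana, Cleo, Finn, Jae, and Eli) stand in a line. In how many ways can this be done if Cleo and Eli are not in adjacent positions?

3600

Of the 7! = 5040 arrangements, those with Cleo and Eli adjacent number 2 × 6! = 1440 (treat the pair as a block with 2 internal orders).
So 5040 − 1440 = 3600 arrangements keep them apart.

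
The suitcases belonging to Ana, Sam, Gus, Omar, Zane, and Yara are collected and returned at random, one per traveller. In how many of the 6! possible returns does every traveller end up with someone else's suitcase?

This is the derangement count D_6: permutations of 6 items with no fixed point.
By inclusion–exclusion this is Σ_{j=0}^{6} (−1)^j C(6,j)·(6−j)!.
Computing: 720 − 720 + 360 − 120 + 30 − 6 + 1 = 265.

265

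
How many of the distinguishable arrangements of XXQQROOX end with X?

Fix X in the last position and arrange the remaining 7 letters.
Those 7 letters have O appearing twice, Q appearing twice, and X appearing twice, giving (7)!/(2!·2!·2!) = 630.

630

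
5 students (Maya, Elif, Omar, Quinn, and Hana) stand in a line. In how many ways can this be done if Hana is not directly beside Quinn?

72

Of the 5! = 120 arrangements, those with Hana and Quinn adjacent number 2 × 4! = 48 (treat the pair as a block with 2 internal orders).
Complementary counting: 120 − 48 = 72.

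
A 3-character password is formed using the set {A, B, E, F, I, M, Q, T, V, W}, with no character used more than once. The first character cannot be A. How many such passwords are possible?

The first character has 10−1 = 9 choices (anything except A).
The remaining 2 characters are filled from the other 9 symbols without repetition: 9 × 8 = 72.
Total: 9 × 72 = 648.

648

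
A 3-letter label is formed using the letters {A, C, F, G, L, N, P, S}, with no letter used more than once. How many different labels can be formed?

336

This is a permutation of 3 out of 8: P(8,3) = 8!/5!.
That product is 8 × 7 × 6 = 336.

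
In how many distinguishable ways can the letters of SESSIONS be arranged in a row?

Letter multiplicities in SESSIONS: E×1, I×1, N×1, O×1, S×4.
The number of distinct arrangements is 8!/(4!) = 40320/24 = 1680.

1680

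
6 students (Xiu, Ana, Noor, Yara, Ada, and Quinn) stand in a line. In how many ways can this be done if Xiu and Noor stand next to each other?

240

Treat {Xiu, Noor} as a single unit. There are 5 units to order, and the pair itself can be ordered 2 ways.
That gives 2 × 5! = 2 × 120 = 240.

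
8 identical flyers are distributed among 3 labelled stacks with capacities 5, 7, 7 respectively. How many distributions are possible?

37

By stars and bars, unrestricted non-negative solutions to x_1+…+x_3 = 8 number C(8+2,2) = 45.
Subtract solutions that violate a single cap (substitute x_i' = x_i − (cap_i+1)): x_1 ≥ 6 gives C(4,2) = 6; x_2 ≥ 8 gives C(2,2) = 1; x_3 ≥ 8 gives C(2,2) = 1. Together 8.
No two caps can be exceeded simultaneously, so the pair terms are all 0.
By inclusion–exclusion the count is 45 − 8 + 0 = 37.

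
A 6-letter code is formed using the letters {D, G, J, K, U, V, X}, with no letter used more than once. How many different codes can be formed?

5040

This is a permutation of 6 out of 7: P(7,6) = 7!/1!.
7 × 6 × 5 × 4 × 3 × 2 = 5040.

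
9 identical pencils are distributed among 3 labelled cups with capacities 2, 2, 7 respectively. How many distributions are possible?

Ignoring the caps, the number of non-negative solutions to x_1+…+x_3 = 9 is C(11,2) = 55.
Subtract solutions that violate a single cap (substitute x_i' = x_i − (cap_i+1)): x_1 ≥ 3 gives C(8,2) = 28; x_2 ≥ 3 gives C(8,2) = 28; x_3 ≥ 8 gives C(3,2) = 3. Together 59.
Add back pairs where two caps are both exceeded: 10 + 0 + 0 = 10.
By inclusion–exclusion the count is 55 − 59 + 10 = 6.

6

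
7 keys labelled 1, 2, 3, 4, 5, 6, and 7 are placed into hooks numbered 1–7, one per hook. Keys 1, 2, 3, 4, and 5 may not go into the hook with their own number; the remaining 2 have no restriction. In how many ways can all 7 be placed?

2428

Let Aᵢ (for 1 ≤ i ≤ 5) be the placements that put key i in its forbidden hook. Any j of these fix j positions, leaving (7−j)! ways to fill the rest, and there are C(5,j) ways to pick which j.
By inclusion–exclusion, the number of valid placements is Σ_{j=0}^{5} (−1)^j C(5,j)·(7−j)!.
Computing: 5040 − 3600 + 1200 − 240 + 30 − 2 = 2428.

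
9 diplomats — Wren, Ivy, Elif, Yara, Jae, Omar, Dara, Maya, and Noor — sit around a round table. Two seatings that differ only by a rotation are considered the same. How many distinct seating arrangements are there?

40320

Fix one person's seat to break rotational symmetry; the remaining 8 people can be arranged in (8)! = 40320 ways.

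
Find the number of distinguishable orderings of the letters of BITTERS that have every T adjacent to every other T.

Treat the 2 copies of T as a single block. The multiset to arrange is then {TT, B, E, I, R, S}, 6 items in all.
All 6 items are distinct, so there are (6)! = 720 arrangements.

720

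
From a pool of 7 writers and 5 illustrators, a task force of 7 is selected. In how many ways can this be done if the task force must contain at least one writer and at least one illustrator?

Total 7-person selections from all 12: C(12,7) = 792.
Selections missing a whole group: no writers → C(5,7) = 0; no illustrators → C(7,7) = 1.
Both groups omitted at once is impossible, so 792 − 1 = 791.

791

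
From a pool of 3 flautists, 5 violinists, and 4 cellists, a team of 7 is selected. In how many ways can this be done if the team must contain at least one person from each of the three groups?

Total 7-person selections from all 12: C(12,7) = 792.
Selections missing a whole group: no flautists → C(9,7) = 36; no violinists → C(7,7) = 1; no cellists → C(8,7) = 8.
Add back selections omitting two groups (i.e. drawn from a single group): C(3,7) + C(5,7) + C(4,7) = 0.
By inclusion–exclusion: 792 − 45 + 0 = 747.

747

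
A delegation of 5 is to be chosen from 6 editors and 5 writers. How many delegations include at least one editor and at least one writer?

Unrestricted: C(11,5) = 462 ways to pick any 5 of the 11.
Selections missing a whole group: no editors → C(5,5) = 1; no writers → C(6,5) = 6.
Both groups omitted at once is impossible, so 462 − 7 = 455.

455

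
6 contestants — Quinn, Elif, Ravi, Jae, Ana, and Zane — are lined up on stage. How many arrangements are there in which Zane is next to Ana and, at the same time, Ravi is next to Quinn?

96

Treat {Zane,Ana} as one block (2 orders) and {Ravi,Quinn} as another (2 orders).
That leaves 4 units to arrange: 2 × 2 × 4! = 4 × 24 = 96.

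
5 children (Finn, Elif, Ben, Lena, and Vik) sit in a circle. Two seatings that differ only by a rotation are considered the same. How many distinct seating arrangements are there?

24

Around a circle, 5 distinct people have 5!/5 = (4)! = 24 rotationally distinct seatings.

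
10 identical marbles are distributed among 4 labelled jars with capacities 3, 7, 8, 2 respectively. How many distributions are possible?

By stars and bars, unrestricted non-negative solutions to x_1+…+x_4 = 10 number C(10+3,3) = 286.
Subtract solutions that violate a single cap (substitute x_i' = x_i − (cap_i+1)): x_1 ≥ 4 gives C(9,3) = 84; x_2 ≥ 8 gives C(5,3) = 10; x_3 ≥ 9 gives C(4,3) = 4; x_4 ≥ 3 gives C(10,3) = 120. Together 218.
Add back pairs where two caps are both exceeded: 0 + 0 + 20 + 0 + 0 + 0 = 20.
By inclusion–exclusion the count is 286 − 218 + 20 = 88.

88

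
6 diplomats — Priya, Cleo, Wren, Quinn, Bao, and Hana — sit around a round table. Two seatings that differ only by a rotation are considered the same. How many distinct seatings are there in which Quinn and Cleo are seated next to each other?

48

Glue Quinn and Cleo into a block (2 internal orders). Seating 5 units around a circle gives (4)! arrangements.
So 2 × (4)! = 2 × 24 = 48.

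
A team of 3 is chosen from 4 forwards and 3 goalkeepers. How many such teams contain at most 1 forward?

Split by how many forwards are chosen (0 through 1).
Sum: C(4,0)·C(3,3) + C(4,1)·C(3,2) = 1 + 12 = 13.

13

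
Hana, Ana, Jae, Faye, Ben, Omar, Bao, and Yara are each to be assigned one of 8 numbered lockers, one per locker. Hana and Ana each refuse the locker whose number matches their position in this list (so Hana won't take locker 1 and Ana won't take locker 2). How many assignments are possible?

Let Aᵢ (for i ∈ {1, 2}) be the placements that put person i in their forbidden locker. Any j of these fix j positions, leaving (8−j)! ways to fill the rest, and there are C(2,j) ways to pick which j.
By inclusion–exclusion, the number of valid placements is Σ_{j=0}^{2} (−1)^j C(2,j)·(8−j)!.
Computing: 40320 − 10080 + 720 = 30960.

30960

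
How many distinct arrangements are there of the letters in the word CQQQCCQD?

CQQQCCQD has 8 letters with C appearing 3 times and Q appearing 4 times.
So there are 8! / (4!·3!) = 280 distinguishable arrangements.

280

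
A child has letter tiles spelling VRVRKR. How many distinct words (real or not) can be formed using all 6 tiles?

60

VRVRKR has 6 letters with R appearing 3 times and V appearing twice.
So there are 6! / (3!·2!) = 60 distinguishable arrangements.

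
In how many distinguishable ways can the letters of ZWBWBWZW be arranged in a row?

The 8 letters of ZWBWBWZW have repeats: B appearing twice, W appearing 4 times, and Z appearing twice.
Dividing 8! = 40320 by 4!·2!·2! = 96 for the repeated letters gives 420.

420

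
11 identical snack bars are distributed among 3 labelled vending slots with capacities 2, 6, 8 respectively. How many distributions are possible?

Ignoring the caps, the number of non-negative solutions to x_1+…+x_3 = 11 is C(13,2) = 78.
Subtract solutions that violate a single cap (substitute x_i' = x_i − (cap_i+1)): x_1 ≥ 3 gives C(10,2) = 45; x_2 ≥ 7 gives C(6,2) = 15; x_3 ≥ 9 gives C(4,2) = 6. Together 66.
Add back pairs where two caps are both exceeded: 3 + 0 + 0 = 3.
By inclusion–exclusion the count is 78 − 66 + 3 = 15.

15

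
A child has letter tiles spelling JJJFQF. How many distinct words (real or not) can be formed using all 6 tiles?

Letter multiplicities in JJJFQF: F×2, J×3, Q×1.
So there are 6! / (3!·2!) = 60 distinguishable arrangements.

60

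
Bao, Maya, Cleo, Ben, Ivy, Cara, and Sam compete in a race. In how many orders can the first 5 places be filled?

There are 7 choices for 1st place, 6 for 2nd, and so on down to 3 for position 5.
That gives 7 × 6 × 5 × 4 × 3 = 2520.

2520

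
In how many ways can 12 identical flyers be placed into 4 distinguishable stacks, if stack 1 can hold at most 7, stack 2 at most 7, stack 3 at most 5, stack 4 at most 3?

By stars and bars, unrestricted non-negative solutions to x_1+…+x_4 = 12 number C(12+3,3) = 455.
Subtract solutions that violate a single cap (substitute x_i' = x_i − (cap_i+1)): x_1 ≥ 8 gives C(7,3) = 35; x_2 ≥ 8 gives C(7,3) = 35; x_3 ≥ 6 gives C(9,3) = 84; x_4 ≥ 4 gives C(11,3) = 165. Together 319.
Add back pairs where two caps are both exceeded: 0 + 0 + 1 + 0 + 1 + 10 = 12.
By inclusion–exclusion the count is 455 − 319 + 12 = 148.

148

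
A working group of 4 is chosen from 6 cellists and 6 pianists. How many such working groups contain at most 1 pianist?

135

Split by how many pianists are chosen (0 through 1).
Sum: C(6,0)·C(6,4) + C(6,1)·C(6,3) = 15 + 120 = 135.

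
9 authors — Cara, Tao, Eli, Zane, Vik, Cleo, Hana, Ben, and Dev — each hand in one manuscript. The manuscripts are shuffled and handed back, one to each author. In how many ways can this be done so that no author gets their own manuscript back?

Count assignments avoiding every fixed point. For any j of the 9 authors fixed to their own manuscript, the other 9−j can be arranged in (9−j)! ways.
By inclusion–exclusion this is Σ_{j=0}^{9} (−1)^j C(9,j)·(9−j)!.
Computing: 362880 − 362880 + 181440 − 60480 + 15120 − 3024 + 504 − 72 + 9 − 1 = 133496.

133496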